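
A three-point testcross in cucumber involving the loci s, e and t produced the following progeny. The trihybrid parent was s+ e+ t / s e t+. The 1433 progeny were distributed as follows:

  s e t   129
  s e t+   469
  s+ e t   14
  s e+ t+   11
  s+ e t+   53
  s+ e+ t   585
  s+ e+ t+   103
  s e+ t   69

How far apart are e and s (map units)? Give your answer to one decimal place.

The two rarest classes, s+ e t and s e+ t+, are the double crossovers. Comparing them with the parentals, only the e allele has switched, so e is the middle locus and the order is s – e – t.
Crossovers in the s–e interval produce the single-crossover classes s e+ t and s+ e t+ (69 + 53 = 122) plus the double crossovers (25).
RF(s–e) = (122 + 25) / 1433 = 147/1433 = 0.1026 → 10.3 map units.

10.3 map units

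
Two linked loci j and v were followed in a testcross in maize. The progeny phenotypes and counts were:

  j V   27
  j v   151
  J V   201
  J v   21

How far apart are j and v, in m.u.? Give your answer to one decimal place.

The two most frequent classes, J V (201) and j v (151), are the parental types, so the F1 was J V / j v.
The recombinant classes are J v and j V: 21 + 27 = 48.
Recombination frequency = 48/400 = 0.1200 ≈ 12.0%, i.e. 12.0 m.u.

12.0 m.u.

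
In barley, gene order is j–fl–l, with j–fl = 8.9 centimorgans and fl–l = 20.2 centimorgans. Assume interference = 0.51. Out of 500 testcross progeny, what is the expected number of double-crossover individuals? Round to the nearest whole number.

4

Map distances give recombination frequencies of 0.089 and 0.202 for the two intervals.
With interference 0.51 (so coincidence = 0.49), expected double-crossover frequency = 0.089 × 0.202 × 0.49 = 0.00881.
Expected number = 0.00881 × 500 = 4.40 ≈ 4.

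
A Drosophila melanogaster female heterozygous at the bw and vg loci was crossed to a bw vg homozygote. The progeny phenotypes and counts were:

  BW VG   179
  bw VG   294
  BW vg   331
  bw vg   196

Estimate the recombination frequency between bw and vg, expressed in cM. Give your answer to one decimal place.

37.5 cM

The two most frequent classes, BW vg (331) and bw VG (294), are the parental types, so the F1 was BW vg / bw VG.
The recombinant classes are BW VG and bw vg: 179 + 196 = 375.
Recombination frequency = 375/1000 = 0.3750 ≈ 37.5%, i.e. 37.5 cM.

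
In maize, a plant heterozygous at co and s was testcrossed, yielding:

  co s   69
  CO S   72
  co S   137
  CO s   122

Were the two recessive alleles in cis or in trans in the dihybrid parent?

The two most frequent classes are CO s (122) and co S (137); these are the parental (non-recombinant) types.
So the F1 carried CO s on one chromosome and co S on the other — the recessive alleles are on opposite chromosomes (trans / repulsion).

trans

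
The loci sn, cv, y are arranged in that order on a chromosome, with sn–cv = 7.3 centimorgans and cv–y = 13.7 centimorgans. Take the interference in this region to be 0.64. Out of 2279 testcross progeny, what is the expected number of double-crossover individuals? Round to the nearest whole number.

8

Map distances give recombination frequencies of 0.073 and 0.137 for the two intervals.
With interference 0.64 (so coincidence = 0.36), expected double-crossover frequency = 0.073 × 0.137 × 0.36 = 0.00360.
Expected number = 0.00360 × 2279 = 8.21 ≈ 8.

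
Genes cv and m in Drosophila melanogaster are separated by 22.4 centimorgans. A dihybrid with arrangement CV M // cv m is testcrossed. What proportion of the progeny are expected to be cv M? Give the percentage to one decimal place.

11.2%

A map distance of 22.4 centimorgans corresponds to a recombination frequency of 0.224.
The F1 is CV M / cv m, so cv M is a recombinant gamete class with expected frequency r/2 = 0.224/2 = 0.1120.
That is 0.1120 = 11.2% of the progeny.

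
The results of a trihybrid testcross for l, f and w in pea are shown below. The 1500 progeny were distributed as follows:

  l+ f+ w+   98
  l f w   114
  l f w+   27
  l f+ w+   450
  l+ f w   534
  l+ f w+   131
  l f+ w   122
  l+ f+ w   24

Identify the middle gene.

The two most frequent reciprocal classes, l f+ w+ and l+ f w, are the parental types, so the F1 was l f+ w+ / l+ f w.
The two rarest classes, l f w+ and l+ f+ w, are the double crossovers. Comparing them with the parentals, only the f allele has switched, so f is the middle locus and the order is l – f – w.

f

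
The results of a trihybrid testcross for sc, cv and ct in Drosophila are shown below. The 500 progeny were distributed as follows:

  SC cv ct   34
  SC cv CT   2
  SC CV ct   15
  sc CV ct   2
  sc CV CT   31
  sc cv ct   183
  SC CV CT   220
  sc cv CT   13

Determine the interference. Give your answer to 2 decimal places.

0.09

The two most frequent reciprocal classes, SC CV CT and sc cv ct, are the parental types, so the F1 was SC CV CT / sc cv ct.
The two rarest classes, SC cv CT and sc CV ct, are the double crossovers. Comparing them with the parentals, only the cv allele has switched, so cv is the middle locus and the order is ct – cv – sc.
ct–cv: (28 + 4)/500 = 0.0640; cv–sc: (65 + 4)/500 = 0.1380.
Expected DCO frequency = 0.0640 × 0.1380 ≈ 0.00883; observed = 4/500 ≈ 0.00800.
Coefficient of coincidence = 0.00800/0.00883 ≈ 0.91; interference = 1 − 0.91 = 0.09.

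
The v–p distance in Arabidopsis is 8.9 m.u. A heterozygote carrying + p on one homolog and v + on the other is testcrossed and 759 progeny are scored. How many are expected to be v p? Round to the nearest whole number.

34

A map distance of 8.9 m.u. corresponds to a recombination frequency of 0.089.
The F1 is + p / v +, so v p is a recombinant gamete class with expected frequency r/2 = 0.089/2 = 0.0445.
Expected number = 0.0445 × 759 = 33.78 ≈ 34.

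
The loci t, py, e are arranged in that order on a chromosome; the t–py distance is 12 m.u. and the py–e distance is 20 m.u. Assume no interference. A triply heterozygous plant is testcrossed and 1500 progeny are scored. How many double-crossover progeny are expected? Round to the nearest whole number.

36

Map distances give recombination frequencies of 0.120 and 0.200 for the two intervals.
With no interference, expected double-crossover frequency = 0.120 × 0.200 = 0.02400.
Expected number = 0.02400 × 1500 = 36.00 ≈ 36.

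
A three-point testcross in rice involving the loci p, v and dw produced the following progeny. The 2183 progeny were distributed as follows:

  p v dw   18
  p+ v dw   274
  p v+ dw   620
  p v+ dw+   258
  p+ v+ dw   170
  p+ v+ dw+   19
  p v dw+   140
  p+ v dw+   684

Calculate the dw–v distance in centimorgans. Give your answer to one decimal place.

The two most frequent reciprocal classes, p v+ dw and p+ v dw+, are the parental types, so the F1 was p v+ dw / p+ v dw+.
The two rarest classes, p v dw and p+ v+ dw+, are the double crossovers. Comparing them with the parentals, only the v allele has switched, so v is the middle locus and the order is p – v – dw.
Crossovers in the v–dw interval produce the single-crossover classes p v+ dw+ and p+ v dw (258 + 274 = 532) plus the double crossovers (37).
RF(v–dw) = (532 + 37) / 2183 = 569/2183 = 0.2607 → 26.1 centimorgans.

26.1 centimorgans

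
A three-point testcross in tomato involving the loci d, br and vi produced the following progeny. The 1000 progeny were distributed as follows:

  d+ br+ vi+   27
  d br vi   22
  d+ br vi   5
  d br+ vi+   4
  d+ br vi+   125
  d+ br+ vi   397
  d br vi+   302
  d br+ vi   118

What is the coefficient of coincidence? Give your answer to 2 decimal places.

0.62

The two most frequent reciprocal classes, d+ br+ vi and d br vi+, are the parental types, so the F1 was d+ br+ vi / d br vi+.
The two rarest classes, d+ br vi and d br+ vi+, are the double crossovers. Comparing them with the parentals, only the br allele has switched, so br is the middle locus and the order is d – br – vi.
d–br: (243 + 9)/1000 = 0.2520; br–vi: (49 + 9)/1000 = 0.0580.
Expected DCO frequency = 0.2520 × 0.0580 ≈ 0.01462; observed = 9/1000 ≈ 0.00900.
Coefficient of coincidence = 0.00900/0.01462 ≈ 0.62.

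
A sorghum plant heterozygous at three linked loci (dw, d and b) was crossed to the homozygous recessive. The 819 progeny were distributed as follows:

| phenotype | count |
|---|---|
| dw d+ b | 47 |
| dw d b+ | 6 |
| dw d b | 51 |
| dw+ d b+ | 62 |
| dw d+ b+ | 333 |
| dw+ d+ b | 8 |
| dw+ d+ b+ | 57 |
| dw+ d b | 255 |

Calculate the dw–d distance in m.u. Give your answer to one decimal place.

14.9 m.u.

The two most frequent reciprocal classes, dw d+ b+ and dw+ d b, are the parental types, so the F1 was dw d+ b+ / dw+ d b.
The two rarest classes, dw d b+ and dw+ d+ b, are the double crossovers. Comparing them with the parentals, only the d allele has switched, so d is the middle locus and the order is b – d – dw.
Crossovers in the d–dw interval produce the single-crossover classes dw+ d+ b+ and dw d b (57 + 51 = 108) plus the double crossovers (14).
RF(d–dw) = (108 + 14) / 819 = 122/819 = 0.1490 → 14.9 m.u.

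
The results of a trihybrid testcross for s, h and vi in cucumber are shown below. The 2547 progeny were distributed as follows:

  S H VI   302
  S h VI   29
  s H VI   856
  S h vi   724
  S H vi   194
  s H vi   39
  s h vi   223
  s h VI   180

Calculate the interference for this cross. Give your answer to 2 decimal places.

0.34

The two most frequent reciprocal classes, S h vi and s H VI, are the parental types, so the F1 was S h vi / s H VI.
The two rarest classes, S h VI and s H vi, are the double crossovers. Comparing them with the parentals, only the vi allele has switched, so vi is the middle locus and the order is s – vi – h.
s–vi: (525 + 68)/2547 = 0.2328; vi–h: (374 + 68)/2547 = 0.1735.
Expected DCO frequency = 0.2328 × 0.1735 ≈ 0.04039; observed = 68/2547 ≈ 0.02670.
Coefficient of coincidence = 0.02670/0.04039 ≈ 0.66; interference = 1 − 0.66 = 0.34.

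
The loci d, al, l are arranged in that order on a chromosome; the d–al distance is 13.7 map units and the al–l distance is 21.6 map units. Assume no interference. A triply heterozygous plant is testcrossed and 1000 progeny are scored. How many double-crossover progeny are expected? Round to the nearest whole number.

Map distances give recombination frequencies of 0.137 and 0.216 for the two intervals.
With no interference, expected double-crossover frequency = 0.137 × 0.216 = 0.02959.
Expected number = 0.02959 × 1000 = 29.59 ≈ 30.

30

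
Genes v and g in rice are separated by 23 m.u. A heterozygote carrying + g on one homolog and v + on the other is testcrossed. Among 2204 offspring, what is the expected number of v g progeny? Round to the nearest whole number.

A map distance of 23 m.u. corresponds to a recombination frequency of 0.230.
The F1 is + g / v +, so v g is a recombinant gamete class with expected frequency r/2 = 0.230/2 = 0.1150.
Expected number = 0.1150 × 2204 = 253.46 ≈ 253.

253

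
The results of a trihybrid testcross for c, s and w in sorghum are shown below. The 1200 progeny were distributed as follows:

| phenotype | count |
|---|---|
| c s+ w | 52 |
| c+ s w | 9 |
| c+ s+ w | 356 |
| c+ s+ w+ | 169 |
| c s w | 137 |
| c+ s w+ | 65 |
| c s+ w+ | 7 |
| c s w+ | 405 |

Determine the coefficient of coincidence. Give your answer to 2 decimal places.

The two most frequent reciprocal classes, c+ s+ w and c s w+, are the parental types, so the F1 was c+ s+ w / c s w+.
The two rarest classes, c+ s w and c s+ w+, are the double crossovers. Comparing them with the parentals, only the s allele has switched, so s is the middle locus and the order is w – s – c.
w–s: (306 + 16)/1200 = 0.2683; s–c: (117 + 16)/1200 = 0.1108.
Expected DCO frequency = 0.2683 × 0.1108 ≈ 0.02973; observed = 16/1200 ≈ 0.01333.
Coefficient of coincidence = 0.01333/0.02973 ≈ 0.45.

0.45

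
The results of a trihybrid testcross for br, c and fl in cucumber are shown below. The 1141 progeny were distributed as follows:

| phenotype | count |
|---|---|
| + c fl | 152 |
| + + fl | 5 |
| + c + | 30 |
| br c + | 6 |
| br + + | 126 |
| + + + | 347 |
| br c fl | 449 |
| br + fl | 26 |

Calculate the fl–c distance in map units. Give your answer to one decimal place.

The two most frequent reciprocal classes, + + + and br c fl, are the parental types, so the F1 was + + + / br c fl.
The two rarest classes, + + fl and br c +, are the double crossovers. Comparing them with the parentals, only the fl allele has switched, so fl is the middle locus and the order is c – fl – br.
Crossovers in the c–fl interval produce the single-crossover classes + c + and br + fl (30 + 26 = 56) plus the double crossovers (11).
RF(c–fl) = (56 + 11) / 1141 = 67/1141 = 0.0587 → 5.9 map units.

5.9 map units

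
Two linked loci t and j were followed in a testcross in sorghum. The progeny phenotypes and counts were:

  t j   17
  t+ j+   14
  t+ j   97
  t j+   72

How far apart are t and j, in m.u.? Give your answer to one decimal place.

15.5 m.u.

The two most frequent classes, t+ j (97) and t j+ (72), are the parental types, so the F1 was t+ j / t j+.
The recombinant classes are t+ j+ and t j: 14 + 17 = 31.
Recombination frequency = 31/200 = 0.1550 ≈ 15.5%, i.e. 15.5 m.u.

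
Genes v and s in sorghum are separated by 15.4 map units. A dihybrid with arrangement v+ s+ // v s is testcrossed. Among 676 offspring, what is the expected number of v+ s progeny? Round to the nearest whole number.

52

A map distance of 15.4 map units corresponds to a recombination frequency of 0.154.
The F1 is v+ s+ / v s, so v+ s is a recombinant gamete class with expected frequency r/2 = 0.154/2 = 0.0770.
Expected number = 0.0770 × 676 = 52.05 ≈ 52.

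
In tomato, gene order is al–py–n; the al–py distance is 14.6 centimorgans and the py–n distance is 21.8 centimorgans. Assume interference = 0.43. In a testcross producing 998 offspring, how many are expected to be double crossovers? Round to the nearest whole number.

Map distances give recombination frequencies of 0.146 and 0.218 for the two intervals.
With interference 0.43 (so coincidence = 0.57), expected double-crossover frequency = 0.146 × 0.218 × 0.57 = 0.01814.
Expected number = 0.01814 × 998 = 18.11 ≈ 18.

18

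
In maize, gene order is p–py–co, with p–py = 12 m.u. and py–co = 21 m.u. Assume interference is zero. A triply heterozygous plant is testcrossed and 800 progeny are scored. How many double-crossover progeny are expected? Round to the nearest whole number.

20

Map distances give recombination frequencies of 0.120 and 0.210 for the two intervals.
With no interference, expected double-crossover frequency = 0.120 × 0.210 = 0.02520.
Expected number = 0.02520 × 800 = 20.16 ≈ 20.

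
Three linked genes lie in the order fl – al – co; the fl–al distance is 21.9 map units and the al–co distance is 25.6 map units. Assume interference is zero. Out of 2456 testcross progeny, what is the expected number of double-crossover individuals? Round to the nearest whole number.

138

Map distances give recombination frequencies of 0.219 and 0.256 for the two intervals.
With no interference, expected double-crossover frequency = 0.219 × 0.256 = 0.05606.
Expected number = 0.05606 × 2456 = 137.69 ≈ 138.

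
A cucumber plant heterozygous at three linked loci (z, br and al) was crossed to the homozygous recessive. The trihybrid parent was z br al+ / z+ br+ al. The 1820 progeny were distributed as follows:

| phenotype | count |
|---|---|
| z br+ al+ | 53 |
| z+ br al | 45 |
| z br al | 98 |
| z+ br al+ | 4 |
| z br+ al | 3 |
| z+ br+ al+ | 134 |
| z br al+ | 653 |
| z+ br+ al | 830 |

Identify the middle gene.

The two rarest classes, z+ br al+ and z br+ al, are the double crossovers. Comparing them with the parentals, only the z allele has switched, so z is the middle locus and the order is br – z – al.

z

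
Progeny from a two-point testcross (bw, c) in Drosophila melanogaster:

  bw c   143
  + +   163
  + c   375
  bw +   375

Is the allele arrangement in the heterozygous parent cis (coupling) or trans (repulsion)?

trans

The two most frequent classes are + c (375) and bw + (375); these are the parental (non-recombinant) types.
So the F1 carried + c on one chromosome and bw + on the other — the recessive alleles are on opposite chromosomes (trans / repulsion).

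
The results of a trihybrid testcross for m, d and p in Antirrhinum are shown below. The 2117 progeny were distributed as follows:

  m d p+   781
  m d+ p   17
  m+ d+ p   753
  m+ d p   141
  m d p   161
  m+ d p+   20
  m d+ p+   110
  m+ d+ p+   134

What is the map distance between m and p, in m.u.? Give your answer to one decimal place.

The two most frequent reciprocal classes, m d p+ and m+ d+ p, are the parental types, so the F1 was m d p+ / m+ d+ p.
The two rarest classes, m+ d p+ and m d+ p, are the double crossovers. Comparing them with the parentals, only the m allele has switched, so m is the middle locus and the order is p – m – d.
Crossovers in the p–m interval produce the single-crossover classes m d p and m+ d+ p+ (161 + 134 = 295) plus the double crossovers (37).
RF(p–m) = (295 + 37) / 2117 = 332/2117 = 0.1568 → 15.7 m.u.

15.7 m.u.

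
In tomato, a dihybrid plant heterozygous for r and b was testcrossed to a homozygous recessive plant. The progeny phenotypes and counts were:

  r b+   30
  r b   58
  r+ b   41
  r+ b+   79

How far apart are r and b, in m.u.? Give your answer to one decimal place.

The two most frequent classes, r+ b+ (79) and r b (58), are the parental types, so the F1 was r+ b+ / r b.
The recombinant classes are r+ b and r b+: 41 + 30 = 71.
Recombination frequency = 71/208 = 0.3413 ≈ 34.1%, i.e. 34.1 m.u.

34.1 m.u.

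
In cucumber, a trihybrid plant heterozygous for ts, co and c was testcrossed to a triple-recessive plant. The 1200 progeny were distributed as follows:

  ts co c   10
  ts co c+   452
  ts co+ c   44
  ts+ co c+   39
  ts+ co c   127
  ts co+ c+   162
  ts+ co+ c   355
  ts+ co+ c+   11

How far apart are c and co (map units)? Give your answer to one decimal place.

25.8 map units

The two most frequent reciprocal classes, ts+ co+ c and ts co c+, are the parental types, so the F1 was ts+ co+ c / ts co c+.
The two rarest classes, ts+ co+ c+ and ts co c, are the double crossovers. Comparing them with the parentals, only the c allele has switched, so c is the middle locus and the order is co – c – ts.
Crossovers in the co–c interval produce the single-crossover classes ts+ co c and ts co+ c+ (127 + 162 = 289) plus the double crossovers (21).
RF(co–c) = (289 + 21) / 1200 = 310/1200 = 0.2583 → 25.8 map units.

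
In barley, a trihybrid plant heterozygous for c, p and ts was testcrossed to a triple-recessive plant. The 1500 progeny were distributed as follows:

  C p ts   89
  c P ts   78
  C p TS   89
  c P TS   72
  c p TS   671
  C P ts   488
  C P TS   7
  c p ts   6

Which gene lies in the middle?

The two most frequent reciprocal classes, C P ts and c p TS, are the parental types, so the F1 was C P ts / c p TS.
The two rarest classes, C P TS and c p ts, are the double crossovers. Comparing them with the parentals, only the ts allele has switched, so ts is the middle locus and the order is c – ts – p.

ts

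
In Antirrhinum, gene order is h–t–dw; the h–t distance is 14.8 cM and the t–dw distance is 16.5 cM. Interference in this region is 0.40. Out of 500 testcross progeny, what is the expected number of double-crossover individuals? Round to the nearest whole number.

Map distances give recombination frequencies of 0.148 and 0.165 for the two intervals.
With interference 0.40 (so coincidence = 0.60), expected double-crossover frequency = 0.148 × 0.165 × 0.60 = 0.01465.
Expected number = 0.01465 × 500 = 7.33 ≈ 7.

7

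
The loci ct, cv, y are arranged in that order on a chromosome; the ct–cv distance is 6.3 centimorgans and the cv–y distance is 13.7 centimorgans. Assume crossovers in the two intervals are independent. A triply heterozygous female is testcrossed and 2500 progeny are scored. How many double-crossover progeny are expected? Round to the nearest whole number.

Map distances give recombination frequencies of 0.063 and 0.137 for the two intervals.
With no interference, expected double-crossover frequency = 0.063 × 0.137 = 0.00863.
Expected number = 0.00863 × 2500 = 21.58 ≈ 22.

22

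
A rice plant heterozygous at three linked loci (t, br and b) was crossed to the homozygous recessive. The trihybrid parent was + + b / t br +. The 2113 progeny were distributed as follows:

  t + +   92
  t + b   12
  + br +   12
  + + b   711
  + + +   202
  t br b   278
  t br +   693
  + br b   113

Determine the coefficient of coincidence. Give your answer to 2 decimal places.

The two rarest classes, t + b and + br +, are the double crossovers. Comparing them with the parentals, only the t allele has switched, so t is the middle locus and the order is br – t – b.
br–t: (205 + 24)/2113 = 0.1084; t–b: (480 + 24)/2113 = 0.2385.
Expected DCO frequency = 0.1084 × 0.2385 ≈ 0.02585; observed = 24/2113 ≈ 0.01136.
Coefficient of coincidence = 0.01136/0.02585 ≈ 0.44.

0.44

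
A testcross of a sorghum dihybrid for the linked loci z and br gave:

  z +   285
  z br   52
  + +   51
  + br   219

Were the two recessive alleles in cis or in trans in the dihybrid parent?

trans

The two most frequent classes are + br (219) and z + (285); these are the parental (non-recombinant) types.
So the F1 carried + br on one chromosome and z + on the other — the recessive alleles are on opposite chromosomes (trans / repulsion).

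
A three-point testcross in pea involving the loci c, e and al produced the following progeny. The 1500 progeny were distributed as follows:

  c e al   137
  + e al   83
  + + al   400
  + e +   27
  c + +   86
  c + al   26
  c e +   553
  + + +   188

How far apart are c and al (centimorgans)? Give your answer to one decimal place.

The two most frequent reciprocal classes, c e + and + + al, are the parental types, so the F1 was c e + / + + al.
The two rarest classes, + e + and c + al, are the double crossovers. Comparing them with the parentals, only the c allele has switched, so c is the middle locus and the order is al – c – e.
Crossovers in the al–c interval produce the single-crossover classes c e al and + + + (137 + 188 = 325) plus the double crossovers (53).
RF(al–c) = (325 + 53) / 1500 = 378/1500 = 0.2520 → 25.2 centimorgans.

25.2 centimorgans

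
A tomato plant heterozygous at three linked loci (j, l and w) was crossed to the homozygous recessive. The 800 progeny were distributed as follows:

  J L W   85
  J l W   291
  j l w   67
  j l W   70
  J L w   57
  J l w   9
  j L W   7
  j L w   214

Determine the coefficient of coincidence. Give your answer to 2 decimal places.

0.53

The two most frequent reciprocal classes, J l W and j L w, are the parental types, so the F1 was J l W / j L w.
The two rarest classes, J l w and j L W, are the double crossovers. Comparing them with the parentals, only the w allele has switched, so w is the middle locus and the order is l – w – j.
l–w: (152 + 16)/800 = 0.2100; w–j: (127 + 16)/800 = 0.1787.
Expected DCO frequency = 0.2100 × 0.1787 ≈ 0.03753; observed = 16/800 ≈ 0.02000.
Coefficient of coincidence = 0.02000/0.03753 ≈ 0.53.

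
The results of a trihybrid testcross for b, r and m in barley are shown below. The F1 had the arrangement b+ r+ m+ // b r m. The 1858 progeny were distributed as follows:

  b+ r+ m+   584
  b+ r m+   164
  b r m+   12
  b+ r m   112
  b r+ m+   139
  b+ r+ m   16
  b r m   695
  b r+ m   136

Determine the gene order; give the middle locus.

The two rarest classes, b+ r+ m and b r m+, are the double crossovers. Comparing them with the parentals, only the m allele has switched, so m is the middle locus and the order is b – m – r.

m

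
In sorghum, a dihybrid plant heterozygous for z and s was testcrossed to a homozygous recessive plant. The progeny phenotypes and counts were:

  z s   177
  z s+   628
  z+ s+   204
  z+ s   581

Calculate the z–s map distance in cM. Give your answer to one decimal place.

The two most frequent classes, z+ s (581) and z s+ (628), are the parental types, so the F1 was z+ s / z s+.
The recombinant classes are z+ s+ and z s: 204 + 177 = 381.
Recombination frequency = 381/1590 = 0.2396 ≈ 24.0%, i.e. 24.0 cM.

24.0 cM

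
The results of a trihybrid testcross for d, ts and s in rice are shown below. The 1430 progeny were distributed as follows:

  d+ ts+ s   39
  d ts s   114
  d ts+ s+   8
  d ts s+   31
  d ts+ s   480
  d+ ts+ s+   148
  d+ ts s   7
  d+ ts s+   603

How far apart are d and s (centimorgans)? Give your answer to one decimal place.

The two most frequent reciprocal classes, d ts+ s and d+ ts s+, are the parental types, so the F1 was d ts+ s / d+ ts s+.
The two rarest classes, d ts+ s+ and d+ ts s, are the double crossovers. Comparing them with the parentals, only the s allele has switched, so s is the middle locus and the order is d – s – ts.
Crossovers in the d–s interval produce the single-crossover classes d+ ts+ s and d ts s+ (39 + 31 = 70) plus the double crossovers (15).
RF(d–s) = (70 + 15) / 1430 = 85/1430 = 0.0594 → 5.9 centimorgans.

5.9 centimorgans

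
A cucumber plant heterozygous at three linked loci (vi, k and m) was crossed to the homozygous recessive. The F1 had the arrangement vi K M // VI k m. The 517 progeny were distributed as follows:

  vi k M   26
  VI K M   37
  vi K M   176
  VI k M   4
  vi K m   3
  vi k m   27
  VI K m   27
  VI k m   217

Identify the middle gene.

m

The two rarest classes, vi K m and VI k M, are the double crossovers. Comparing them with the parentals, only the m allele has switched, so m is the middle locus and the order is vi – m – k.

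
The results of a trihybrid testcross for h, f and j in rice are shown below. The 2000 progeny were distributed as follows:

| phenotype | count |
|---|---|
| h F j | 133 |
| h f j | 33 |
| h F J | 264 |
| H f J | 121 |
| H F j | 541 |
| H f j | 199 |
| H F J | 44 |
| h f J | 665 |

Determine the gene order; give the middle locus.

The two most frequent reciprocal classes, H F j and h f J, are the parental types, so the F1 was H F j / h f J.
The two rarest classes, H F J and h f j, are the double crossovers. Comparing them with the parentals, only the j allele has switched, so j is the middle locus and the order is h – j – f.

j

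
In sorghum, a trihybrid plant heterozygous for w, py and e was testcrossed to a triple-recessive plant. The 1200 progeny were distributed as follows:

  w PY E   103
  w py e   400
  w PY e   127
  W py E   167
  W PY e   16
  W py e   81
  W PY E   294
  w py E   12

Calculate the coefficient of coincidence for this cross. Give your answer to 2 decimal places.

0.49

The two most frequent reciprocal classes, w py e and W PY E, are the parental types, so the F1 was w py e / W PY E.
The two rarest classes, w py E and W PY e, are the double crossovers. Comparing them with the parentals, only the e allele has switched, so e is the middle locus and the order is w – e – py.
w–e: (184 + 28)/1200 = 0.1767; e–py: (294 + 28)/1200 = 0.2683.
Expected DCO frequency = 0.1767 × 0.2683 ≈ 0.04741; observed = 28/1200 ≈ 0.02333.
Coefficient of coincidence = 0.02333/0.04741 ≈ 0.49.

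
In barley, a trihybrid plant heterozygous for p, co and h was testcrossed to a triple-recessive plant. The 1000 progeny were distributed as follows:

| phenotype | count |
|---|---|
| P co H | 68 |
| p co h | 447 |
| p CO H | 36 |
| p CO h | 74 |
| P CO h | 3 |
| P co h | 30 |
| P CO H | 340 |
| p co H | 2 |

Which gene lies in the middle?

h

The two most frequent reciprocal classes, p co h and P CO H, are the parental types, so the F1 was p co h / P CO H.
The two rarest classes, p co H and P CO h, are the double crossovers. Comparing them with the parentals, only the h allele has switched, so h is the middle locus and the order is co – h – p.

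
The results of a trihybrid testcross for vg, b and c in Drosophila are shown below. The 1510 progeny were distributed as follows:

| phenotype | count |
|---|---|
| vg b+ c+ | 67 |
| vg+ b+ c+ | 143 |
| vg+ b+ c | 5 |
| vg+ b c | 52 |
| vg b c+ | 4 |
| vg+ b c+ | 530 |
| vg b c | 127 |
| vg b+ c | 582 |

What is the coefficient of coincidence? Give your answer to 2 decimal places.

0.38

The two most frequent reciprocal classes, vg b+ c and vg+ b c+, are the parental types, so the F1 was vg b+ c / vg+ b c+.
The two rarest classes, vg+ b+ c and vg b c+, are the double crossovers. Comparing them with the parentals, only the vg allele has switched, so vg is the middle locus and the order is c – vg – b.
c–vg: (119 + 9)/1510 = 0.0848; vg–b: (270 + 9)/1510 = 0.1848.
Expected DCO frequency = 0.0848 × 0.1848 ≈ 0.01567; observed = 9/1510 ≈ 0.00596.
Coefficient of coincidence = 0.00596/0.01567 ≈ 0.38.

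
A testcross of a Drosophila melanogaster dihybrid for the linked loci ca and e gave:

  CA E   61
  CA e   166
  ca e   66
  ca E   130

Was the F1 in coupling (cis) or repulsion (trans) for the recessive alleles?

trans

The two most frequent classes are CA e (166) and ca E (130); these are the parental (non-recombinant) types.
So the F1 carried CA e on one chromosome and ca E on the other — the recessive alleles are on opposite chromosomes (trans / repulsion).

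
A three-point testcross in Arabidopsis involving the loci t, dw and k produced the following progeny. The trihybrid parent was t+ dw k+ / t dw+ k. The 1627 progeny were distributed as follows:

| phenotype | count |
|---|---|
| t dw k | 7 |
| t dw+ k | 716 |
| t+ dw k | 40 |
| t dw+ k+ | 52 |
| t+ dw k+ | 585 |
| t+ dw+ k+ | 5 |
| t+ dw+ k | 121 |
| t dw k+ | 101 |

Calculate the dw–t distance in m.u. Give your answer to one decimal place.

14.4 m.u.

The two rarest classes, t+ dw+ k+ and t dw k, are the double crossovers. Comparing them with the parentals, only the dw allele has switched, so dw is the middle locus and the order is t – dw – k.
Crossovers in the t–dw interval produce the single-crossover classes t dw k+ and t+ dw+ k (101 + 121 = 222) plus the double crossovers (12).
RF(t–dw) = (222 + 12) / 1627 = 234/1627 = 0.1438 → 14.4 m.u.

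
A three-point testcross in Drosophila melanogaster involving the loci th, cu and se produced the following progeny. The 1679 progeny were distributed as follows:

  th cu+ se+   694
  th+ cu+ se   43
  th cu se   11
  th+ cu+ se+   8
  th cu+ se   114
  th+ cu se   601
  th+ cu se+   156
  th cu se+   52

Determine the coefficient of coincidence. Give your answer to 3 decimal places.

The two most frequent reciprocal classes, th+ cu se and th cu+ se+, are the parental types, so the F1 was th+ cu se / th cu+ se+.
The two rarest classes, th cu se and th+ cu+ se+, are the double crossovers. Comparing them with the parentals, only the th allele has switched, so th is the middle locus and the order is cu – th – se.
cu–th: (95 + 19)/1679 = 0.0679; th–se: (270 + 19)/1679 = 0.1721.
Expected DCO frequency = 0.0679 × 0.1721 ≈ 0.01169; observed = 19/1679 ≈ 0.01132.
Coefficient of coincidence = 0.01132/0.01169 ≈ 0.968.

0.968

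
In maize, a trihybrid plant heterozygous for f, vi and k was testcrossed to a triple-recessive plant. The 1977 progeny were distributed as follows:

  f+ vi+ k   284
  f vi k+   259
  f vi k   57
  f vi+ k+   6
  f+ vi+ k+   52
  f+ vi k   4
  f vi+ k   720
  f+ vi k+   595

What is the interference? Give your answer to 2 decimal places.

0.70

The two most frequent reciprocal classes, f+ vi k+ and f vi+ k, are the parental types, so the F1 was f+ vi k+ / f vi+ k.
The two rarest classes, f+ vi k and f vi+ k+, are the double crossovers. Comparing them with the parentals, only the k allele has switched, so k is the middle locus and the order is f – k – vi.
f–k: (543 + 10)/1977 = 0.2797; k–vi: (109 + 10)/1977 = 0.0602.
Expected DCO frequency = 0.2797 × 0.0602 ≈ 0.01684; observed = 10/1977 ≈ 0.00506.
Coefficient of coincidence = 0.00506/0.01684 ≈ 0.30; interference = 1 − 0.30 = 0.70.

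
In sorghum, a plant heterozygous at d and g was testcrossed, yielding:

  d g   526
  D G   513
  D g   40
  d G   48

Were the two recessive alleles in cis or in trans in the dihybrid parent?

The two most frequent classes are D G (513) and d g (526); these are the parental (non-recombinant) types.
So the F1 carried D G on one chromosome and d g on the other — the recessive alleles are on the same chromosome (cis / coupling).

cis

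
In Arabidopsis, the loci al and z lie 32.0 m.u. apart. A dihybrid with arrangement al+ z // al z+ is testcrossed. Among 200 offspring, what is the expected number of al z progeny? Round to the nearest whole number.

A map distance of 32.0 m.u. corresponds to a recombination frequency of 0.320.
The F1 is al+ z / al z+, so al z is a recombinant gamete class with expected frequency r/2 = 0.320/2 = 0.1600.
Expected number = 0.1600 × 200 = 32.00 ≈ 32.

32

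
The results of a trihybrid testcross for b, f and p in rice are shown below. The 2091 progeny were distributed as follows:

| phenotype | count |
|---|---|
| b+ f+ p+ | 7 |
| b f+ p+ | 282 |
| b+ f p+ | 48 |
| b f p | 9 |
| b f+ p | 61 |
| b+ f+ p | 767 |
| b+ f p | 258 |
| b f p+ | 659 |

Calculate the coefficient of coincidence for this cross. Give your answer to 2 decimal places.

0.48

The two most frequent reciprocal classes, b+ f+ p and b f p+, are the parental types, so the F1 was b+ f+ p / b f p+.
The two rarest classes, b+ f+ p+ and b f p, are the double crossovers. Comparing them with the parentals, only the p allele has switched, so p is the middle locus and the order is b – p – f.
b–p: (109 + 16)/2091 = 0.0598; p–f: (540 + 16)/2091 = 0.2659.
Expected DCO frequency = 0.0598 × 0.2659 ≈ 0.01590; observed = 16/2091 ≈ 0.00765.
Coefficient of coincidence = 0.00765/0.01590 ≈ 0.48.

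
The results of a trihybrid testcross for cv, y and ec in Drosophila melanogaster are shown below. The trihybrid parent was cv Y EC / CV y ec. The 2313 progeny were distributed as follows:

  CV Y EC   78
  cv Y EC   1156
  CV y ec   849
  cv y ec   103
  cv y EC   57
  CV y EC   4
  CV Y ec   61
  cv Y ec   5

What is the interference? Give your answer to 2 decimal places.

0.14

The two rarest classes, cv Y ec and CV y EC, are the double crossovers. Comparing them with the parentals, only the ec allele has switched, so ec is the middle locus and the order is cv – ec – y.
cv–ec: (181 + 9)/2313 = 0.0821; ec–y: (118 + 9)/2313 = 0.0549.
Expected DCO frequency = 0.0821 × 0.0549 ≈ 0.00451; observed = 9/2313 ≈ 0.00389.
Coefficient of coincidence = 0.00389/0.00451 ≈ 0.86; interference = 1 − 0.86 = 0.14.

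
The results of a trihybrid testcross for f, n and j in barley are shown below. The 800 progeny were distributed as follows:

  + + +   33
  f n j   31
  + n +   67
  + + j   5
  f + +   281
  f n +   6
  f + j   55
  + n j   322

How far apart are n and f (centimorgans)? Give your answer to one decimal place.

The two most frequent reciprocal classes, f + + and + n j, are the parental types, so the F1 was f + + / + n j.
The two rarest classes, f n + and + + j, are the double crossovers. Comparing them with the parentals, only the n allele has switched, so n is the middle locus and the order is f – n – j.
Crossovers in the f–n interval produce the single-crossover classes + + + and f n j (33 + 31 = 64) plus the double crossovers (11).
RF(f–n) = (64 + 11) / 800 = 75/800 = 0.0938 → 9.4 centimorgans.

9.4 centimorgans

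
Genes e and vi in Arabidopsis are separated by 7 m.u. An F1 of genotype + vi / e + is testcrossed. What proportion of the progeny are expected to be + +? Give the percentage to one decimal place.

3.5%

A map distance of 7 m.u. corresponds to a recombination frequency of 0.070.
The F1 is + vi / e +, so + + is a recombinant gamete class with expected frequency r/2 = 0.070/2 = 0.0350.
That is 0.0350 = 3.5% of the progeny.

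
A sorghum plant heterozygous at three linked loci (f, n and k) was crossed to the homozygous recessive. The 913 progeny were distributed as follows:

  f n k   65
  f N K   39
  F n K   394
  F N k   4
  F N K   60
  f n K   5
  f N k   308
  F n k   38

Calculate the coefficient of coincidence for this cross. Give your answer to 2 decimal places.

The two most frequent reciprocal classes, f N k and F n K, are the parental types, so the F1 was f N k / F n K.
The two rarest classes, F N k and f n K, are the double crossovers. Comparing them with the parentals, only the f allele has switched, so f is the middle locus and the order is k – f – n.
k–f: (77 + 9)/913 = 0.0942; f–n: (125 + 9)/913 = 0.1468.
Expected DCO frequency = 0.0942 × 0.1468 ≈ 0.01383; observed = 9/913 ≈ 0.00986.
Coefficient of coincidence = 0.00986/0.01383 ≈ 0.71.

0.71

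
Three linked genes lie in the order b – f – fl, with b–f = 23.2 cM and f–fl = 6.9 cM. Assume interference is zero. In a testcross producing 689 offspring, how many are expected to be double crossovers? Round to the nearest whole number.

11

Map distances give recombination frequencies of 0.232 and 0.069 for the two intervals.
With no interference, expected double-crossover frequency = 0.232 × 0.069 = 0.01601.
Expected number = 0.01601 × 689 = 11.03 ≈ 11.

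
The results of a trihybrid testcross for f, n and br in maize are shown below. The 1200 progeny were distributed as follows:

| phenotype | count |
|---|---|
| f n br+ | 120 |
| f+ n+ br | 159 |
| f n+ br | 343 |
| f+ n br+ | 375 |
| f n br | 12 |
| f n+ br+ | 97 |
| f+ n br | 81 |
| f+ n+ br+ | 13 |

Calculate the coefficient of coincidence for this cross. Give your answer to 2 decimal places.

The two most frequent reciprocal classes, f+ n br+ and f n+ br, are the parental types, so the F1 was f+ n br+ / f n+ br.
The two rarest classes, f+ n+ br+ and f n br, are the double crossovers. Comparing them with the parentals, only the n allele has switched, so n is the middle locus and the order is br – n – f.
br–n: (178 + 25)/1200 = 0.1692; n–f: (279 + 25)/1200 = 0.2533.
Expected DCO frequency = 0.1692 × 0.2533 ≈ 0.04286; observed = 25/1200 ≈ 0.02083.
Coefficient of coincidence = 0.02083/0.04286 ≈ 0.49.

0.49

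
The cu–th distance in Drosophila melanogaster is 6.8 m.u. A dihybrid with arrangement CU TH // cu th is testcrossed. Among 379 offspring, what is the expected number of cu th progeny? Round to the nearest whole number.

A map distance of 6.8 m.u. corresponds to a recombination frequency of 0.068.
The F1 is CU TH / cu th, so cu th is a parental gamete class with expected frequency (1 − r)/2 = 0.932/2 = 0.4660.
Expected number = 0.4660 × 379 = 176.61 ≈ 177.

177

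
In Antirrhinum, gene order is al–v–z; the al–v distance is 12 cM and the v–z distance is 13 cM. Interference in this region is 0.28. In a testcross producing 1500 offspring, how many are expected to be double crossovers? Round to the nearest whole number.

Map distances give recombination frequencies of 0.120 and 0.130 for the two intervals.
With interference 0.28 (so coincidence = 0.72), expected double-crossover frequency = 0.120 × 0.130 × 0.72 = 0.01123.
Expected number = 0.01123 × 1500 = 16.85 ≈ 17.

17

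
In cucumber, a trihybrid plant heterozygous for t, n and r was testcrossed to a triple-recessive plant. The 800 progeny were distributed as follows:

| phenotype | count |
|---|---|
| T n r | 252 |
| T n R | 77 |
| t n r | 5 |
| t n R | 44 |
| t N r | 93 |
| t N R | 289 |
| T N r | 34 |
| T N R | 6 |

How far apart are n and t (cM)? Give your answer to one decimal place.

The two most frequent reciprocal classes, T n r and t N R, are the parental types, so the F1 was T n r / t N R.
The two rarest classes, t n r and T N R, are the double crossovers. Comparing them with the parentals, only the t allele has switched, so t is the middle locus and the order is r – t – n.
Crossovers in the t–n interval produce the single-crossover classes T N r and t n R (34 + 44 = 78) plus the double crossovers (11).
RF(t–n) = (78 + 11) / 800 = 89/800 = 0.1113 → 11.1 cM.

11.1 cM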